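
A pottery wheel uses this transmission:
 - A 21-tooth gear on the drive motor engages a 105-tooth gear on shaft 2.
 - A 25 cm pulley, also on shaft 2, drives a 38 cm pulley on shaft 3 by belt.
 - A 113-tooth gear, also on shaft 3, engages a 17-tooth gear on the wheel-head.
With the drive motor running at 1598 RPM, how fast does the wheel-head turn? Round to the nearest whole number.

Gear mesh: ratio = 105/21 = 5, so shaft 2 turns at 1598 / 5 = 319.6 RPM.
Belt: ratio = 38/25 = 1.52, so shaft 3 turns at 319.6 / 1.52 = 210.26 RPM.
Gear mesh: ratio = 17/113 = 0.15044, so the wheel-head turns at 210.26 / 0.15044 = 1397.6 RPM.

1398 RPM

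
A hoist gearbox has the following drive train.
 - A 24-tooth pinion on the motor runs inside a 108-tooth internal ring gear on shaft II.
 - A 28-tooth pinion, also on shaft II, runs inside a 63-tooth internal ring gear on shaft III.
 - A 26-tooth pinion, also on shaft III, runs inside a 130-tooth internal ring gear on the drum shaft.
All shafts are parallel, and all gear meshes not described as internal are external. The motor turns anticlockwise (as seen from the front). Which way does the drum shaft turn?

anticlockwise

the motor → shaft II: internal mesh, same direction → CCW.
shaft II → shaft III: internal mesh, same direction → CCW.
shaft III → the drum shaft: internal mesh, same direction → CCW.
0 reversals in total — an even number — so the drum shaft turns the same way as the motor.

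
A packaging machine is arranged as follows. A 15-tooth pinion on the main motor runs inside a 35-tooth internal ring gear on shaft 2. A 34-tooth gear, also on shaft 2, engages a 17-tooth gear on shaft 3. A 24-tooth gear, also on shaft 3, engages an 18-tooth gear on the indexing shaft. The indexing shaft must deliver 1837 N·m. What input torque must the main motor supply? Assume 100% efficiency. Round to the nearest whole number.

2099 N·m

Overall ratio R = 2.3333 × 0.5 × 0.75 = 0.875.
Input torque = output torque / R = 1837 / 0.875 = 2099.4 N·m.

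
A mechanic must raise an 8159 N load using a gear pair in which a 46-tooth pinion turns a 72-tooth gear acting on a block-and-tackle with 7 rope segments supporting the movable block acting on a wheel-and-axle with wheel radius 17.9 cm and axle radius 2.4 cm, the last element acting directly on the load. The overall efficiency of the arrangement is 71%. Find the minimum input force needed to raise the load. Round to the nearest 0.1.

140.6 N

Gear pair MA = 72/46 = 1.5652.
Block-and-tackle MA = number of supporting rope parts = 7.
Wheel-and-axle MA = R/r = 17.9/2.4 = 7.4583.
Combined ideal MA = 1.5652 × 7 × 7.4583 = 81.717.
Actual MA = 81.717 × 0.71 = 58.019.
Effort = load / actual MA = 8159 / 58.019 = 140.63 N.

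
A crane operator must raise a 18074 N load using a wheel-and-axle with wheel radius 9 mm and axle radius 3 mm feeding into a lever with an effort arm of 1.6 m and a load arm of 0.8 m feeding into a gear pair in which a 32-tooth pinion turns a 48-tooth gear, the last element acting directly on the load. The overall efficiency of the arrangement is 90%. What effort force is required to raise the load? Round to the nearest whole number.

Wheel-and-axle MA = R/r = 9/3 = 3.
Lever MA = effort arm / load arm = 1.6/0.8 = 2.
Gear pair MA = 48/32 = 1.5.
Combined ideal MA = 3 × 2 × 1.5 = 9.
Actual MA = 9 × 0.90 = 8.1.
Effort = load / actual MA = 18074 / 8.1 = 2231.4 N.

2231 N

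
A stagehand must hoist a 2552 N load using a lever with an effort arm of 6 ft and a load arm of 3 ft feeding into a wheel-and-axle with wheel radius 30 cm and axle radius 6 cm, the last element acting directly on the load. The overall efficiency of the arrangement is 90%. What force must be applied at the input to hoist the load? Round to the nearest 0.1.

283.6 N

Lever MA = effort arm / load arm = 6/3 = 2.
Wheel-and-axle MA = R/r = 30/6 = 5.
Combined ideal MA = 2 × 5 = 10.
Actual MA = 10 × 0.90 = 9.
Effort = load / actual MA = 2552 / 9 = 283.56 N.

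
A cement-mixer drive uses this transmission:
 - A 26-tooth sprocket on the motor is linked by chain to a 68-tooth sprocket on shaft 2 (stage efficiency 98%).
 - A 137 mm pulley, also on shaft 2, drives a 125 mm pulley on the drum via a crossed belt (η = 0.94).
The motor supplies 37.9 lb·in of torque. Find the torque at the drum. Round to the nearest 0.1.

After the chain (68/26): 37.9 × 2.6154 × 0.98 = 97.141 lb·in
After the belt (125/137): 97.141 × 0.91241 × 0.94 = 83.314 lb·in

83.3 lb·in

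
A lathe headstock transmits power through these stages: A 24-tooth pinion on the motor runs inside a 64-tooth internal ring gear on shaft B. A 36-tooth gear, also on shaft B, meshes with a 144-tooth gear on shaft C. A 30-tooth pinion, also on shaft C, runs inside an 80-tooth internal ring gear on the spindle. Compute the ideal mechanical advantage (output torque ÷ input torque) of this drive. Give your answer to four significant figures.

Each stage contributes driven/driver: internal gear 64/24 = 2.6667, gear mesh 144/36 = 4, internal gear 80/30 = 2.6667.
Overall: 2.6667 × 4 × 2.6667 = 28.444.

28.44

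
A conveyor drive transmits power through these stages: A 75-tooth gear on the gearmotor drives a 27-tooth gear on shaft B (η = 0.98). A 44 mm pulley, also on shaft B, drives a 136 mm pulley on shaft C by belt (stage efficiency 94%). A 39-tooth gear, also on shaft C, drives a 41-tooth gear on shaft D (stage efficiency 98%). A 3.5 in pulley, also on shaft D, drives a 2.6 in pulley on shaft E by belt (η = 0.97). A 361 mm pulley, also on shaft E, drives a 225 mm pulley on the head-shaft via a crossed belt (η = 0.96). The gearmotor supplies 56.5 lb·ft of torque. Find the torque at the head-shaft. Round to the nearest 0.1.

Gear mesh: ratio = 27/75 = 0.36; torque at shaft B = 56.5 × 0.36 × 0.98 = 19.933 lb·ft.
Belt: ratio = 136/44 = 3.0909; torque at shaft C = 19.933 × 3.0909 × 0.94 = 57.915 lb·ft.
Gear mesh: ratio = 41/39 = 1.0513; torque at shaft D = 57.915 × 1.0513 × 0.98 = 59.667 lb·ft.
Belt: ratio = 2.6/3.5 = 0.74286; torque at shaft E = 59.667 × 0.74286 × 0.97 = 42.995 lb·ft.
Belt: ratio = 225/361 = 0.62327; torque at the head-shaft = 42.995 × 0.62327 × 0.96 = 25.725 lb·ft.

25.7 lb·ft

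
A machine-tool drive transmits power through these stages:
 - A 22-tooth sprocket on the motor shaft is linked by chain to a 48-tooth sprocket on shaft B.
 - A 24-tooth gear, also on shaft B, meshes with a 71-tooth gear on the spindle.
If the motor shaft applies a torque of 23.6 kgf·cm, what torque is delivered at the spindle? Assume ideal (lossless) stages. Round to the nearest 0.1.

After the chain (48/22): 23.6 × 2.1818 = 51.491 kgf·cm
After the gear mesh (71/24): 51.491 × 2.9583 = 152.33 kgf·cm

152.3 kgf·cm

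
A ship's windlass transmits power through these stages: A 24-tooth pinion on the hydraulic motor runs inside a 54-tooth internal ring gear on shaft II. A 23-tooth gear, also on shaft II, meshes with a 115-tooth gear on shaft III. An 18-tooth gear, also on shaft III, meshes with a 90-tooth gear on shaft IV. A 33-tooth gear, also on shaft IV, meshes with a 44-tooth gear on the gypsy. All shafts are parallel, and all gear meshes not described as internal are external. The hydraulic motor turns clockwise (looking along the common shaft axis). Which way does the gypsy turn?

counterclockwise

the hydraulic motor → shaft II: internal mesh, same direction → CW.
shaft II → shaft III: external mesh, 1 reversal → CCW.
shaft III → shaft IV: external mesh, 1 reversal → CW.
shaft IV → the gypsy: external mesh, 1 reversal → CCW.
3 reversals in total — an odd number — so the gypsy turns opposite to the hydraulic motor.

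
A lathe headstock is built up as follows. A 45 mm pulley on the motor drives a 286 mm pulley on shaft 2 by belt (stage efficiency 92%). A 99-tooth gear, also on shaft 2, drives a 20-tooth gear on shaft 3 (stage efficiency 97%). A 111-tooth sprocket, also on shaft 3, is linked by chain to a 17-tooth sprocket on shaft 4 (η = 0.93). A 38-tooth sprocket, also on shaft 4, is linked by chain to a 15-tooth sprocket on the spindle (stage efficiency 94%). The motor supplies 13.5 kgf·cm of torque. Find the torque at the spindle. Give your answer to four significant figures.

Belt: ratio = 286/45 = 6.3556; torque at shaft 2 = 13.5 × 6.3556 × 0.92 = 78.936 kgf·cm.
Gear mesh: ratio = 20/99 = 0.20202; torque at shaft 3 = 78.936 × 0.20202 × 0.97 = 15.468 kgf·cm.
Chain: ratio = 17/111 = 0.15315; torque at shaft 4 = 15.468 × 0.15315 × 0.93 = 2.2032 kgf·cm.
Chain: ratio = 15/38 = 0.39474; torque at the spindle = 2.2032 × 0.39474 × 0.94 = 0.8175 kgf·cm.

0.8175 kgf·cm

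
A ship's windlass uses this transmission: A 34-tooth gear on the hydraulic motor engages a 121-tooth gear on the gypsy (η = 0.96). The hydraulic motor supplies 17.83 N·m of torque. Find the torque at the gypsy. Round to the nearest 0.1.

After the gear mesh (121/34): 17.83 × 3.5588 × 0.96 = 60.916 N·m

60.9 N·m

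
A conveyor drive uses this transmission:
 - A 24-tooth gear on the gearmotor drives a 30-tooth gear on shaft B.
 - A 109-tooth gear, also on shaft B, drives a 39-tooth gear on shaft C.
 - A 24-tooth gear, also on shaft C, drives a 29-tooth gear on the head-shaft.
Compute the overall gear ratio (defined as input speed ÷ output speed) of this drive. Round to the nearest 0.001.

Each stage contributes driven/driver: gear mesh 30/24 = 1.25, gear mesh 39/109 = 0.3578, gear mesh 29/24 = 1.2083.
Overall: 1.25 × 0.3578 × 1.2083 = 0.54042.

0.540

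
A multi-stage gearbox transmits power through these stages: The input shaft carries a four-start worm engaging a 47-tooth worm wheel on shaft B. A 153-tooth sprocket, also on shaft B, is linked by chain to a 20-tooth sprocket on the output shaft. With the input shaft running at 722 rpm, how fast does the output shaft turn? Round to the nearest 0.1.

470.1 rpm

Worm: ratio = 47/4 = 11.75, so shaft B turns at 722 / 11.75 = 61.447 rpm.
Chain: ratio = 20/153 = 0.13072, so the output shaft turns at 61.447 / 0.13072 = 470.07 rpm.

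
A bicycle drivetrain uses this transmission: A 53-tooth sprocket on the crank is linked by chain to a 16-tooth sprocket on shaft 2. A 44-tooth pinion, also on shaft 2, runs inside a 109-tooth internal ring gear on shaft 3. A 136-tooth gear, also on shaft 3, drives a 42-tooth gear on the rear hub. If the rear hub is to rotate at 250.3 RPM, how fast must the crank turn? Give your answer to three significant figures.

57.8 RPM

Overall ratio R = 0.30189 × 2.4773 × 0.30882 = 0.23096.
Required input speed = output speed × R = 250.3 × 0.23096 = 57.808 RPM.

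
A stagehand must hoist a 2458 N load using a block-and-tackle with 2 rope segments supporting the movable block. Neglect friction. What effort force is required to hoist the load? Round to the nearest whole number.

1229 N

Block-and-tackle MA = number of supporting rope parts = 2.
Effort = load / MA = 2458 / 2 = 1229 N.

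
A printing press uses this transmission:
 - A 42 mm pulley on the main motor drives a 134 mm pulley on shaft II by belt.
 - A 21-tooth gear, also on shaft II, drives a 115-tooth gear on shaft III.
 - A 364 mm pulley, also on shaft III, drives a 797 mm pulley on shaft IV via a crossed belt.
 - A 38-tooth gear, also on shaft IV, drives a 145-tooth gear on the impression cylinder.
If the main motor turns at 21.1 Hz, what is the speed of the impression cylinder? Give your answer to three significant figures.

Belt: ratio = 134/42 = 3.1905, so shaft II turns at 21.1 / 3.1905 = 6.6134 Hz.
Gear mesh: ratio = 115/21 = 5.4762, so shaft III turns at 6.6134 / 5.4762 = 1.2077 Hz.
Belt: ratio = 797/364 = 2.1896, so shaft IV turns at 1.2077 / 2.1896 = 0.55156 Hz.
Gear mesh: ratio = 145/38 = 3.8158, so the impression cylinder turns at 0.55156 / 3.8158 = 0.14455 Hz.

0.145 Hz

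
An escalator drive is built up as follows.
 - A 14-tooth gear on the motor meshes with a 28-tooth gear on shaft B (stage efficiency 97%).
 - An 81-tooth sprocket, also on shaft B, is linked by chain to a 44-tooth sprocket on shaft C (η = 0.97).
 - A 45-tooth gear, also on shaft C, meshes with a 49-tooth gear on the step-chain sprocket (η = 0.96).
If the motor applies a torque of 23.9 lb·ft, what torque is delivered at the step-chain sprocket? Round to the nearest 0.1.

After the gear mesh (28/14): 23.9 × 2 × 0.97 = 46.366 lb·ft
After the chain (44/81): 46.366 × 0.54321 × 0.97 = 24.431 lb·ft
After the gear mesh (49/45): 24.431 × 1.0889 × 0.96 = 25.538 lb·ft

25.5 lb·ft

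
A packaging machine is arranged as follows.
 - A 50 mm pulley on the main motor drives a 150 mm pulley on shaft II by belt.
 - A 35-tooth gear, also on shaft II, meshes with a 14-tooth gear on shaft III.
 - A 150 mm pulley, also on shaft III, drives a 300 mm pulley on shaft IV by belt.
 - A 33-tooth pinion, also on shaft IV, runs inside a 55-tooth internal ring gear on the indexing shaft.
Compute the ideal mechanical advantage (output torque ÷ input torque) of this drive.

Each stage contributes driven/driver: belt 150/50 = 3, gear mesh 14/35 = 0.4, belt 300/150 = 2, internal gear 55/33 = 1.6667.
Overall: 3 × 0.4 × 2 × 1.6667 = 4.

4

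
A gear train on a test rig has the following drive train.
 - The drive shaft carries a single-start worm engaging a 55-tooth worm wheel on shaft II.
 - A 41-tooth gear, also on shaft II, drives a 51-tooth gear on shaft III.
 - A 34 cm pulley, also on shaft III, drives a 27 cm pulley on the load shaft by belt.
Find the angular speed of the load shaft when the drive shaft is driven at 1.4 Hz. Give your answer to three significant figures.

Worm: ratio = 55/1 = 55, so shaft II turns at 1.4 / 55 = 0.025455 Hz.
Gear mesh: ratio = 51/41 = 1.2439, so shaft III turns at 0.025455 / 1.2439 = 0.020463 Hz.
Belt: ratio = 27/34 = 0.79412, so the load shaft turns at 0.020463 / 0.79412 = 0.025769 Hz.

0.0258 Hz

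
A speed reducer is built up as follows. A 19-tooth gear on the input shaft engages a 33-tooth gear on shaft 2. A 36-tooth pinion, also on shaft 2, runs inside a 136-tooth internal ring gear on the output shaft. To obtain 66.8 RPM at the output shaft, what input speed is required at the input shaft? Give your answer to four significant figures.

Overall ratio R = 1.7368 × 3.7778 = 6.5614.
Required input speed = output speed × R = 66.8 × 6.5614 = 438.3 RPM.

438.3 RPM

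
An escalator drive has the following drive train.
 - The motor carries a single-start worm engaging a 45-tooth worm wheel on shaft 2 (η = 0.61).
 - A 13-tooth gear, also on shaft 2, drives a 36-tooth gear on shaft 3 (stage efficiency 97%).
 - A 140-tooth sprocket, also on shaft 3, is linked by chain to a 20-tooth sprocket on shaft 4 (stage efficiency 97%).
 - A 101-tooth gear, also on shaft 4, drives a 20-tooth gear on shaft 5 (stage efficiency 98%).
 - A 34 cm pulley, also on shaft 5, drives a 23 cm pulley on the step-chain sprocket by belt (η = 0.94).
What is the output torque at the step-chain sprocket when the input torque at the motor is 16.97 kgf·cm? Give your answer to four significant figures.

After the worm (45/1): 16.97 × 45 × 0.61 = 465.83 kgf·cm
After the gear mesh (36/13): 465.83 × 2.7692 × 0.97 = 1251.3 kgf·cm
After the chain (20/140): 1251.3 × 0.14286 × 0.97 = 173.39 kgf·cm
After the gear mesh (20/101): 173.39 × 0.19802 × 0.98 = 33.648 kgf·cm
After the belt (23/34): 33.648 × 0.67647 × 0.94 = 21.396 kgf·cm

21.40 kgf·cm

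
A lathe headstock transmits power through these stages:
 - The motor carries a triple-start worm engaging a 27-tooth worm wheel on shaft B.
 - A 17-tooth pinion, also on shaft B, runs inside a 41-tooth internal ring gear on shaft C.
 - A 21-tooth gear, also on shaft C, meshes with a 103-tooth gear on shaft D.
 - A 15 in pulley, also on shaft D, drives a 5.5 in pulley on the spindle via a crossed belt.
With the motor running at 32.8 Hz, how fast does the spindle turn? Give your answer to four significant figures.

Worm: ratio = 27/3 = 9, so shaft B turns at 32.8 / 9 = 3.6444 Hz.
Internal gear: ratio = 41/17 = 2.4118, so shaft C turns at 3.6444 / 2.4118 = 1.5111 Hz.
Gear mesh: ratio = 103/21 = 4.9048, so shaft D turns at 1.5111 / 4.9048 = 0.30809 Hz.
Belt: ratio = 5.5/15 = 0.36667, so the spindle turns at 0.30809 / 0.36667 = 0.84025 Hz.

0.8402 Hz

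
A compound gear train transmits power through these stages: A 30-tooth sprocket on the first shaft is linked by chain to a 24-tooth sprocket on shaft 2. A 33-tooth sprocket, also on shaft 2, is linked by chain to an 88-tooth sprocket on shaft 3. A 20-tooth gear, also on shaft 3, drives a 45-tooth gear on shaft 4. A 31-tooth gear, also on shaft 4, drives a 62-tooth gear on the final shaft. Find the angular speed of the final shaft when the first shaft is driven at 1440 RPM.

150 RPM

the first shaft → shaft 2 (chain, 24/30): 1440 ÷ 0.8 = 1800 RPM
shaft 2 → shaft 3 (chain, 88/33): 1800 ÷ 2.6667 = 675 RPM
shaft 3 → shaft 4 (gear mesh, 45/20): 675 ÷ 2.25 = 300 RPM
shaft 4 → the final shaft (gear mesh, 62/31): 300 ÷ 2 = 150 RPM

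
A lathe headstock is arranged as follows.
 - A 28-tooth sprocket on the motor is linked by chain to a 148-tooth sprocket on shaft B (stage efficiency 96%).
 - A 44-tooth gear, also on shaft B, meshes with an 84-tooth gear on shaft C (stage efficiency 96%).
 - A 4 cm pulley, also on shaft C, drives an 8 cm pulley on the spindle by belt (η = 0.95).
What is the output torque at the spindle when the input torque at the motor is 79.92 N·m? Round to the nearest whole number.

1412 N·m

After the chain (148/28): 79.92 × 5.2857 × 0.96 = 405.54 N·m
After the gear mesh (84/44): 405.54 × 1.9091 × 0.96 = 743.24 N·m
After the belt (8/4): 743.24 × 2 × 0.95 = 1412.2 N·m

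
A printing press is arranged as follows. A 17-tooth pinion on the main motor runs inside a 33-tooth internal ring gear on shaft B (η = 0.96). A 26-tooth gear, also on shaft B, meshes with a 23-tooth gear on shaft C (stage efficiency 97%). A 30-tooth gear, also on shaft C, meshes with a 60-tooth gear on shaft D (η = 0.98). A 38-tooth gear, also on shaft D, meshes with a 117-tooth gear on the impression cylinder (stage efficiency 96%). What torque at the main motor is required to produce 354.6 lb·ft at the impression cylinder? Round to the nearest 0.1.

38.3 lb·ft

Overall ratio R = 1.9412 × 0.88462 × 2 × 3.0789 = 10.574; overall efficiency η = 0.96 × 0.97 × 0.98 × 0.96 = 0.8761.
Input torque = output torque / (R × η) = 354.6 / (10.574 × 0.8761) = 38.278 lb·ft.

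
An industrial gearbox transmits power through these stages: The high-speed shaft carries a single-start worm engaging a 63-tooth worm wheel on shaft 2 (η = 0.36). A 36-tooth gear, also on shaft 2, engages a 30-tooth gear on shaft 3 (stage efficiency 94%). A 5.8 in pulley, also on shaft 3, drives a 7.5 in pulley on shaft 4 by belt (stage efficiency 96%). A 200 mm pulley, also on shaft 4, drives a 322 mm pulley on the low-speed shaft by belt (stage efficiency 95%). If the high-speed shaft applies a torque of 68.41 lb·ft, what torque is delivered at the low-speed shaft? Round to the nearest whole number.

worm 63/1 = 63 → τ = 68.41·63·0.36 = 1551.5 lb·ft
gear mesh 30/36 = 0.83333 → τ = 1551.5·0.83333·0.94 = 1215.4 lb·ft
belt 7.5/5.8 = 1.2931 → τ = 1215.4·1.2931·0.96 = 1508.7 lb·ft
belt 322/200 = 1.61 → τ = 1508.7·1.61·0.95 = 2307.6 lb·ft

2308 lb·ft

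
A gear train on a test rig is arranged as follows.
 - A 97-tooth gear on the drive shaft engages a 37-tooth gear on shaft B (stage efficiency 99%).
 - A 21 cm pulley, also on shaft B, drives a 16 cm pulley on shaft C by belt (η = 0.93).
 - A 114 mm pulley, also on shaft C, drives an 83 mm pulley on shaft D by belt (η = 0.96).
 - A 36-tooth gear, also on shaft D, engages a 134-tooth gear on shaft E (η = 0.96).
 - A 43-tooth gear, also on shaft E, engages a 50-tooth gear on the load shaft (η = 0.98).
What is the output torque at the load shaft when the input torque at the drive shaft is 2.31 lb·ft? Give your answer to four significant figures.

1.759 lb·ft

After the gear mesh (37/97): 2.31 × 0.38144 × 0.99 = 0.87232 lb·ft
After the belt (16/21): 0.87232 × 0.7619 × 0.93 = 0.6181 lb·ft
After the belt (83/114): 0.6181 × 0.72807 × 0.96 = 0.43202 lb·ft
After the gear mesh (134/36): 0.43202 × 3.7222 × 0.96 = 1.5438 lb·ft
After the gear mesh (50/43): 1.5438 × 1.1628 × 0.98 = 1.7592 lb·ft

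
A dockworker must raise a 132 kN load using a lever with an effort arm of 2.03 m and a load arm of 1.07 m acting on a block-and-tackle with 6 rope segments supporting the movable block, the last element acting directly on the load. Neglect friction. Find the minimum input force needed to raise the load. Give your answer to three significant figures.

11.6 kN

Lever MA = effort arm / load arm = 2.03/1.07 = 1.8972.
Block-and-tackle MA = number of supporting rope parts = 6.
Combined ideal MA = 1.8972 × 6 = 11.383.
Effort = load / MA = 132 / 11.383 = 11.596 kN.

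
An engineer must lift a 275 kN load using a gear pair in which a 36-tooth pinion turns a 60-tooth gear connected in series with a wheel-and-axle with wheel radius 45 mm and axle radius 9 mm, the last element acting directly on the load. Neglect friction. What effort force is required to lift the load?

Gear pair MA = 60/36 = 1.6667.
Wheel-and-axle MA = R/r = 45/9 = 5.
Combined ideal MA = 1.6667 × 5 = 8.3333.
Effort = load / MA = 275 / 8.3333 = 33 kN.

33 kN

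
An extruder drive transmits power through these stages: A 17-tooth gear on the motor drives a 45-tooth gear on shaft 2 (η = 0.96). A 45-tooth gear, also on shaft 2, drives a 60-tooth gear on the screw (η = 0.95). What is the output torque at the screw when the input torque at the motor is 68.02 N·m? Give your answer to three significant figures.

219 N·m

gear mesh 45/17 = 2.6471 → τ = 68.02·2.6471·0.96 = 172.85 N·m
gear mesh 60/45 = 1.3333 → τ = 172.85·1.3333·0.95 = 218.94 N·m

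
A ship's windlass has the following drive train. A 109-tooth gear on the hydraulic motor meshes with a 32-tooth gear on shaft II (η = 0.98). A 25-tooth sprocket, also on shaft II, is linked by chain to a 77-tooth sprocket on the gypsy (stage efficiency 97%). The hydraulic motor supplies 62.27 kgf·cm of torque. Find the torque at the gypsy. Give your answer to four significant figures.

Gear mesh: ratio = 32/109 = 0.29358; torque at shaft II = 62.27 × 0.29358 × 0.98 = 17.915 kgf·cm.
Chain: ratio = 77/25 = 3.08; torque at the gypsy = 17.915 × 3.08 × 0.97 = 53.524 kgf·cm.

53.52 kgf·cm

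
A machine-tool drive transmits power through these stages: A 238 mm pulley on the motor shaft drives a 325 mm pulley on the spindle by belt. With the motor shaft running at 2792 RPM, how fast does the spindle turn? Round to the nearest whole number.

Belt: ratio = 325/238 = 1.3655, so the spindle turns at 2792 / 1.3655 = 2044.6 RPM.

2045 RPM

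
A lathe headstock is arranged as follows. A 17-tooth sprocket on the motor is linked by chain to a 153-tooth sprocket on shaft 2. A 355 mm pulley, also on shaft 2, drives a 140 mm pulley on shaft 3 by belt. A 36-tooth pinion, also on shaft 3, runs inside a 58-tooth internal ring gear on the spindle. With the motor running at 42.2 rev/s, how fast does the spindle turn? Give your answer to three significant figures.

chain 153/17 = 9 → 42.2/9 = 4.6889 rev/s
belt 140/355 = 0.39437 → 4.6889/0.39437 = 11.89 rev/s
internal gear 58/36 = 1.6111 → 11.89/1.6111 = 7.3798 rev/s

7.38 rev/s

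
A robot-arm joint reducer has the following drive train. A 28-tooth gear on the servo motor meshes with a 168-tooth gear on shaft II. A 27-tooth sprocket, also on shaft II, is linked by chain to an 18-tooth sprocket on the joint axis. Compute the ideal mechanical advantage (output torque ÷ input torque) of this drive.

4

Each stage contributes driven/driver: gear mesh 168/28 = 6, chain 18/27 = 0.66667.
Overall: 6 × 0.66667 = 4.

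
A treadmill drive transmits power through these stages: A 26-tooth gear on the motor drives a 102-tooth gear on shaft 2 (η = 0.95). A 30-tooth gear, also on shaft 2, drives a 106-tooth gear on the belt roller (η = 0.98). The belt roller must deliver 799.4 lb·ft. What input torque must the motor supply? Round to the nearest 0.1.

Overall ratio R = 3.9231 × 3.5333 = 13.862; overall efficiency η = 0.95 × 0.98 = 0.9310.
Input torque = output torque / (R × η) = 799.4 / (13.862 × 0.9310) = 61.945 lb·ft.

61.9 lb·ft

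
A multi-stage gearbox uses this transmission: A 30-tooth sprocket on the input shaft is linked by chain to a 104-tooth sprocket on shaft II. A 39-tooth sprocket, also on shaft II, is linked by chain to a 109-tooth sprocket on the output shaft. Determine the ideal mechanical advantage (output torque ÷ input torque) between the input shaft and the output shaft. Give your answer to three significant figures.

Each stage contributes driven/driver: chain 104/30 = 3.4667, chain 109/39 = 2.7949.
Overall: 3.4667 × 2.7949 = 9.6889.

9.69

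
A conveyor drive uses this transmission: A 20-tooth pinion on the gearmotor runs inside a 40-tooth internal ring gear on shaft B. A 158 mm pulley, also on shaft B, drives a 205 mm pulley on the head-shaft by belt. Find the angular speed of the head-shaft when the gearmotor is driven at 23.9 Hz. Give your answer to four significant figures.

9.210 Hz

the gearmotor → shaft B (internal gear, 40/20): 23.9 ÷ 2 = 11.95 Hz
shaft B → the head-shaft (belt, 205/158): 11.95 ÷ 1.2975 = 9.2102 Hz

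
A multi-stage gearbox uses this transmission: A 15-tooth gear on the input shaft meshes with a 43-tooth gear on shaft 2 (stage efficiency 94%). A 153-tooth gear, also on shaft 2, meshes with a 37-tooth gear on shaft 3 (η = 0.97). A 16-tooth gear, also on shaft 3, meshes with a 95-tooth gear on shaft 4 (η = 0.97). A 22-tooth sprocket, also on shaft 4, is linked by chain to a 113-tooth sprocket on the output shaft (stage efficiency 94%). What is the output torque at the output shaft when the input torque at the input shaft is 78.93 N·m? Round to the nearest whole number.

1387 N·m

gear mesh 43/15 = 2.8667 → τ = 78.93·2.8667·0.94 = 212.69 N·m
gear mesh 37/153 = 0.24183 → τ = 212.69·0.24183·0.97 = 49.892 N·m
gear mesh 95/16 = 5.9375 → τ = 49.892·5.9375·0.97 = 287.35 N·m
chain 113/22 = 5.1364 → τ = 287.35·5.1364·0.94 = 1387.4 N·m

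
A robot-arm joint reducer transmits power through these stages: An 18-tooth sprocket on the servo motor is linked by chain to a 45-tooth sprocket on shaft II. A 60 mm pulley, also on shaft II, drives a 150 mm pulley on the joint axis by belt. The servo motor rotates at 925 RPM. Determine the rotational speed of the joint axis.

148 RPM

the servo motor → shaft II (chain, 45/18): 925 ÷ 2.5 = 370 RPM
shaft II → the joint axis (belt, 150/60): 370 ÷ 2.5 = 148 RPM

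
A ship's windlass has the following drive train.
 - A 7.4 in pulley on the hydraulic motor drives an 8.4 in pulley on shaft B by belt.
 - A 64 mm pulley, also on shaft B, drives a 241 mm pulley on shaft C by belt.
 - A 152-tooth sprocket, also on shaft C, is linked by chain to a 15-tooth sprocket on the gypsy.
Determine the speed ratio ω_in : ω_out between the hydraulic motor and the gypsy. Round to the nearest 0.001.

0.422

Each stage contributes driven/driver: belt 8.4/7.4 = 1.1351, belt 241/64 = 3.7656, chain 15/152 = 0.098684.
Overall: 1.1351 × 3.7656 × 0.098684 = 0.42182.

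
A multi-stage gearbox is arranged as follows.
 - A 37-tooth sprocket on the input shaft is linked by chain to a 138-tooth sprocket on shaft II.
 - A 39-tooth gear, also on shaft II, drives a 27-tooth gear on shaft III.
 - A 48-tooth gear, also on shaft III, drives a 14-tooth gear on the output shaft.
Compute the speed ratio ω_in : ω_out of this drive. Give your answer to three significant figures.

Each stage contributes driven/driver: chain 138/37 = 3.7297, gear mesh 27/39 = 0.69231, gear mesh 14/48 = 0.29167.
Overall: 3.7297 × 0.69231 × 0.29167 = 0.75312.

0.753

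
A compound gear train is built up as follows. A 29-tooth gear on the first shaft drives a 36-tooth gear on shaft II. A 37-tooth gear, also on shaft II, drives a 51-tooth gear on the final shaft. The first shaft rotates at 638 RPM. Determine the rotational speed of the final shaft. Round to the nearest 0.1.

the first shaft → shaft II (gear mesh, 36/29): 638 ÷ 1.2414 = 513.94 RPM
shaft II → the final shaft (gear mesh, 51/37): 513.94 ÷ 1.3784 = 372.86 RPM

372.9 RPM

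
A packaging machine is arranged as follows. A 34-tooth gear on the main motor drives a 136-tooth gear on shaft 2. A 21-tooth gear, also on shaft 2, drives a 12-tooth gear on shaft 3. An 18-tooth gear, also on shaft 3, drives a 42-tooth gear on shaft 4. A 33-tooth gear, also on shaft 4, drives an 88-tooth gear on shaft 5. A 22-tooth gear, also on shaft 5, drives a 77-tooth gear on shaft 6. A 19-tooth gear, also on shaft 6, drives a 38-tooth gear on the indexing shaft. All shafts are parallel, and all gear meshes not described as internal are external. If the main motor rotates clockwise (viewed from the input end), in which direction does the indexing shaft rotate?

clockwise

the main motor → shaft 2: external mesh, 1 reversal → CCW.
shaft 2 → shaft 3: external mesh, 1 reversal → CW.
shaft 3 → shaft 4: external mesh, 1 reversal → CCW.
shaft 4 → shaft 5: external mesh, 1 reversal → CW.
shaft 5 → shaft 6: external mesh, 1 reversal → CCW.
shaft 6 → the indexing shaft: external mesh, 1 reversal → CW.
6 reversals in total — an even number — so the indexing shaft turns the same way as the main motor.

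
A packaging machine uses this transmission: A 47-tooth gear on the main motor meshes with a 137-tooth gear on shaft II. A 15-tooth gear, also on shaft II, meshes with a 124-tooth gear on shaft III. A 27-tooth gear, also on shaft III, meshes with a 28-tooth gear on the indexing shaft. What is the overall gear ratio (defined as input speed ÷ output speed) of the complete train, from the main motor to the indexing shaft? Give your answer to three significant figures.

Each stage contributes driven/driver: gear mesh 137/47 = 2.9149, gear mesh 124/15 = 8.2667, gear mesh 28/27 = 1.037.
Overall: 2.9149 × 8.2667 × 1.037 = 24.989.

25.0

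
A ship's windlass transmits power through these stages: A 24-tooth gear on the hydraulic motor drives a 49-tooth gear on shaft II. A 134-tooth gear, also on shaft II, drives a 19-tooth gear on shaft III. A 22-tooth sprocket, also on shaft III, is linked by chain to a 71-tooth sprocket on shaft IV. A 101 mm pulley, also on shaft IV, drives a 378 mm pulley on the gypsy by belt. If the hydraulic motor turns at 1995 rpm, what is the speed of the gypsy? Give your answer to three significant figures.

Gear mesh: ratio = 49/24 = 2.0417, so shaft II turns at 1995 / 2.0417 = 977.14 rpm.
Gear mesh: ratio = 19/134 = 0.14179, so shaft III turns at 977.14 / 0.14179 = 6891.4 rpm.
Chain: ratio = 71/22 = 3.2273, so shaft IV turns at 6891.4 / 3.2273 = 2135.4 rpm.
Belt: ratio = 378/101 = 3.7426, so the gypsy turns at 2135.4 / 3.7426 = 570.56 rpm.

571 rpm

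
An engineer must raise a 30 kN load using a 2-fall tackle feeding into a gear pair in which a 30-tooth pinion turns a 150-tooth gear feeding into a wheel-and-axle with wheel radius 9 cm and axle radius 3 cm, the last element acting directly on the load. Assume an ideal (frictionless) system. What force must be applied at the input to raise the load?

Block-and-tackle MA = number of supporting rope parts = 2.
Gear pair MA = 150/30 = 5.
Wheel-and-axle MA = R/r = 9/3 = 3.
Combined ideal MA = 2 × 5 × 3 = 30.
Effort = load / MA = 30 / 30 = 1 kN.

1 kN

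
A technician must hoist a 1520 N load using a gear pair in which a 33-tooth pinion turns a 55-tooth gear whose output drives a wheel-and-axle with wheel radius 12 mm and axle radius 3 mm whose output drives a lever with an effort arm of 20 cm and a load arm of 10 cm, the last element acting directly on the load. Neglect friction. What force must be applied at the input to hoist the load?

114 N

Gear pair MA = 55/33 = 1.6667.
Wheel-and-axle MA = R/r = 12/3 = 4.
Lever MA = effort arm / load arm = 20/10 = 2.
Combined ideal MA = 1.6667 × 4 × 2 = 13.333.
Effort = load / MA = 1520 / 13.333 = 114 N.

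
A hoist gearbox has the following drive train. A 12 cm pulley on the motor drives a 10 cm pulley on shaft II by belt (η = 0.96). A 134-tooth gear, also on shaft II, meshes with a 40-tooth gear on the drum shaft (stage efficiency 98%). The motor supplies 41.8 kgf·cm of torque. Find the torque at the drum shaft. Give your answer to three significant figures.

9.78 kgf·cm

After the belt (10/12): 41.8 × 0.83333 × 0.96 = 33.44 kgf·cm
After the gear mesh (40/134): 33.44 × 0.29851 × 0.98 = 9.7824 kgf·cm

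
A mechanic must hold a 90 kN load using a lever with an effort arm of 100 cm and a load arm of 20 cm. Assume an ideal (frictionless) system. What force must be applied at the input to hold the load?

18 kN

Lever MA = effort arm / load arm = 100/20 = 5.
Effort = load / MA = 90 / 5 = 18 kN.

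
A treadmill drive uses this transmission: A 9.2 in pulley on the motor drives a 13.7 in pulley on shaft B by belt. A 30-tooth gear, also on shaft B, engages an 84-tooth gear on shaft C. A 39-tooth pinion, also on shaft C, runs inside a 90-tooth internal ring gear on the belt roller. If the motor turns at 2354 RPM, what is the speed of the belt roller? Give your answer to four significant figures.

belt 13.7/9.2 = 1.4891 → 2354/1.4891 = 1580.8 RPM
gear mesh 84/30 = 2.8 → 1580.8/2.8 = 564.57 RPM
internal gear 90/39 = 2.3077 → 564.57/2.3077 = 244.65 RPM

244.6 RPM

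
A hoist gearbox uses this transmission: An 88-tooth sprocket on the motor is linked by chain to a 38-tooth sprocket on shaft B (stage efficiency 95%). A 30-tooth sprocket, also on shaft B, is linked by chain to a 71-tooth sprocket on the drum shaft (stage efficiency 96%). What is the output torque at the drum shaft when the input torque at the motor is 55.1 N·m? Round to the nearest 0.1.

51.4 N·m

Chain: ratio = 38/88 = 0.43182; torque at shaft B = 55.1 × 0.43182 × 0.95 = 22.604 N·m.
Chain: ratio = 71/30 = 2.3667; torque at the drum shaft = 22.604 × 2.3667 × 0.96 = 51.355 N·m.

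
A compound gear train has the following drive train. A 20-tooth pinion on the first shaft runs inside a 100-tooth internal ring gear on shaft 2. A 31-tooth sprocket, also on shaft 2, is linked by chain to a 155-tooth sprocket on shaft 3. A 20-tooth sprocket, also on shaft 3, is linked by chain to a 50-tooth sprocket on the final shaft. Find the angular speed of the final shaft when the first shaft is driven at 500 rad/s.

8 rad/s

Internal gear: ratio = 100/20 = 5, so shaft 2 turns at 500 / 5 = 100 rad/s.
Chain: ratio = 155/31 = 5, so shaft 3 turns at 100 / 5 = 20 rad/s.
Chain: ratio = 50/20 = 2.5, so the final shaft turns at 20 / 2.5 = 8 rad/s.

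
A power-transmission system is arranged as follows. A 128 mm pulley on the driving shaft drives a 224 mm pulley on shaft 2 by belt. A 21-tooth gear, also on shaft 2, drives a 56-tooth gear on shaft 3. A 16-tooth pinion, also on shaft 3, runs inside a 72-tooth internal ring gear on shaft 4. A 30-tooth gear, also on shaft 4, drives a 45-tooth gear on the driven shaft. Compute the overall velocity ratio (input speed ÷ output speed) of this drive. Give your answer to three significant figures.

31.5

Each stage contributes driven/driver: belt 224/128 = 1.75, gear mesh 56/21 = 2.6667, internal gear 72/16 = 4.5, gear mesh 45/30 = 1.5.
Overall: 1.75 × 2.6667 × 4.5 × 1.5 = 31.5.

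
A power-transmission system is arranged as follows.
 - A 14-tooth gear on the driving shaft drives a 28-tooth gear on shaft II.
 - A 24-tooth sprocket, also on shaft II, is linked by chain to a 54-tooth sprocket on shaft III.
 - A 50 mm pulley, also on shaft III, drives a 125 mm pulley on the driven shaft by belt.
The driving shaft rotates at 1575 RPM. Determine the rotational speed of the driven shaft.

the driving shaft → shaft II (gear mesh, 28/14): 1575 ÷ 2 = 787.5 RPM
shaft II → shaft III (chain, 54/24): 787.5 ÷ 2.25 = 350 RPM
shaft III → the driven shaft (belt, 125/50): 350 ÷ 2.5 = 140 RPM

140 RPM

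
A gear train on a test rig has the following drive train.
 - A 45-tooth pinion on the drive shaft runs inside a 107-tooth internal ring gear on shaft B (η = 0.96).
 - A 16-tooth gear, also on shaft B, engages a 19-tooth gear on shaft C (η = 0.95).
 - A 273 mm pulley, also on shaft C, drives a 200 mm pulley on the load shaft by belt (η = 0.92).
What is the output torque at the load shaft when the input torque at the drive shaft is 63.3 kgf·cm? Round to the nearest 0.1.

internal gear 107/45 = 2.3778 → τ = 63.3·2.3778·0.96 = 144.49 kgf·cm
gear mesh 19/16 = 1.1875 → τ = 144.49·1.1875·0.95 = 163.01 kgf·cm
belt 200/273 = 0.7326 → τ = 163.01·0.7326·0.92 = 109.86 kgf·cm

109.9 kgf·cm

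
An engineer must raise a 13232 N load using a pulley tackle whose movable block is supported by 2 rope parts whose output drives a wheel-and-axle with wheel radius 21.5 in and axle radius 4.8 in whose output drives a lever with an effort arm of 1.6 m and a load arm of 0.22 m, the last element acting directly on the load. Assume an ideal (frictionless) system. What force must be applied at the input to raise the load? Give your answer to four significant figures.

203.1 N

Block-and-tackle MA = number of supporting rope parts = 2.
Wheel-and-axle MA = R/r = 21.5/4.8 = 4.4792.
Lever MA = effort arm / load arm = 1.6/0.22 = 7.2727.
Combined ideal MA = 2 × 4.4792 × 7.2727 = 65.152.
Effort = load / MA = 13232 / 65.152 = 203.1 N.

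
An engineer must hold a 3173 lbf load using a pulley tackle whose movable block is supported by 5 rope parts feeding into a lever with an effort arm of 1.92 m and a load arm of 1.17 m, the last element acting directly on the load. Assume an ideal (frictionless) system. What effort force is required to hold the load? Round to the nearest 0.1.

Block-and-tackle MA = number of supporting rope parts = 5.
Lever MA = effort arm / load arm = 1.92/1.17 = 1.641.
Combined ideal MA = 5 × 1.641 = 8.2051.
Effort = load / MA = 3173 / 8.2051 = 386.71 lbf.

386.7 lbf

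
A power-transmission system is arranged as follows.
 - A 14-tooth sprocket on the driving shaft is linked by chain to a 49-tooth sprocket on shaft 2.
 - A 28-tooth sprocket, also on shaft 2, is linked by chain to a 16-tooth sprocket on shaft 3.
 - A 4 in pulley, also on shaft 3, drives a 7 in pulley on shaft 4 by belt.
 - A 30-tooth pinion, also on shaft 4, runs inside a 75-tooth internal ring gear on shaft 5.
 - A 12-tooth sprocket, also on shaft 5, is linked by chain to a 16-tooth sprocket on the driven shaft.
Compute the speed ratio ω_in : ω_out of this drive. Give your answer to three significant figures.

11.7

Each stage contributes driven/driver: chain 49/14 = 3.5, chain 16/28 = 0.57143, belt 7/4 = 1.75, internal gear 75/30 = 2.5, chain 16/12 = 1.3333.
Overall: 3.5 × 0.57143 × 1.75 × 2.5 × 1.3333 = 11.667.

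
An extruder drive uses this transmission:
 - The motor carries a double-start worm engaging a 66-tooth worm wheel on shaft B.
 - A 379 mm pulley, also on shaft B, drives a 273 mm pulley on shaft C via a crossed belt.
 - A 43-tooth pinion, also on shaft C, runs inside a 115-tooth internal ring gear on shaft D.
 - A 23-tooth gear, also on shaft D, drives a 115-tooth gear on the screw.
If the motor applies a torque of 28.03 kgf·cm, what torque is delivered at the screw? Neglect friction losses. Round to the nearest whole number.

worm 66/2 = 33 → τ = 28.03·33 = 924.99 kgf·cm
belt 273/379 = 0.72032 → τ = 924.99·0.72032 = 666.29 kgf·cm
internal gear 115/43 = 2.6744 → τ = 666.29·2.6744 = 1781.9 kgf·cm
gear mesh 115/23 = 5 → τ = 1781.9·5 = 8909.6 kgf·cm

8910 kgf·cm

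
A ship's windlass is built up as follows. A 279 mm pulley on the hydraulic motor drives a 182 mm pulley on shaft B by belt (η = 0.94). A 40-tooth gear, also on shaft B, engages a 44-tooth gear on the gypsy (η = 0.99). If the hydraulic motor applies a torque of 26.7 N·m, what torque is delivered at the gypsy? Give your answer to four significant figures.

After the belt (182/279): 26.7 × 0.65233 × 0.94 = 16.372 N·m
After the gear mesh (44/40): 16.372 × 1.1 × 0.99 = 17.829 N·m

17.83 N·m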